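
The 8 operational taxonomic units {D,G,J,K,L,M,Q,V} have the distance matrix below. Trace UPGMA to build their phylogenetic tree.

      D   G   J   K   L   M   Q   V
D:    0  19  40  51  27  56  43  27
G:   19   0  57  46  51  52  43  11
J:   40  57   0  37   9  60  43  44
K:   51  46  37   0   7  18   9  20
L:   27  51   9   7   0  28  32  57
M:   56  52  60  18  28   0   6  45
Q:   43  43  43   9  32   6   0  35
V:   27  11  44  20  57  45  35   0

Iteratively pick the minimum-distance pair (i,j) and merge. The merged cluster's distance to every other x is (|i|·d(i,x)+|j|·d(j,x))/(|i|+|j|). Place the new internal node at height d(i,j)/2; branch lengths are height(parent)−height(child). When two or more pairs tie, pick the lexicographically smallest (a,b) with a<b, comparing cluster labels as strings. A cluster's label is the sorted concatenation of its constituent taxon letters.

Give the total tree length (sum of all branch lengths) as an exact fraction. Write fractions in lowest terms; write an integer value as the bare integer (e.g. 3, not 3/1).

iteration 1: select M,Q (d=6); attach at lengths (3, 3); label the merged cluster MQ
  updated: d(D,MQ)=99/2, d(G,MQ)=95/2, d(J,MQ)=103/2, d(K,MQ)=27/2, d(L,MQ)=30, d(MQ,V)=40
iteration 2: select K,L (d=7); attach at lengths (7/2, 7/2); label the merged cluster KL
  updated: d(D,KL)=39, d(G,KL)=97/2, d(J,KL)=23, d(KL,MQ)=87/4, d(KL,V)=77/2
iteration 3: select G,V (d=11); attach at lengths (11/2, 11/2); label the merged cluster GV
  updated: d(D,GV)=23, d(GV,J)=101/2, d(GV,KL)=87/2, d(GV,MQ)=175/4
iteration 4: select KL,MQ (d=87/4); attach at lengths (59/8, 63/8); label the merged cluster KLMQ
  updated: d(D,KLMQ)=177/4, d(GV,KLMQ)=349/8, d(J,KLMQ)=149/4
iteration 5: select D,GV (d=23); attach at lengths (23/2, 6); label the merged cluster DGV
  updated: d(DGV,J)=47, d(DGV,KLMQ)=263/6
iteration 6: select J,KLMQ (d=149/4); attach at lengths (149/8, 31/4); label the merged cluster JKLMQ
  updated: d(DGV,JKLMQ)=667/15
iteration 7: select DGV,JKLMQ (d=667/15); attach at lengths (161/15, 433/120); label the merged cluster DGJKLMQV
final tree: ((D:23/2,(G:11/2,V:11/2):6):161/15,(J:149/8,((K:7/2,L:7/2):59/8,(M:3,Q:3):63/8):31/4):433/120)
total length: 1462/15

1462/15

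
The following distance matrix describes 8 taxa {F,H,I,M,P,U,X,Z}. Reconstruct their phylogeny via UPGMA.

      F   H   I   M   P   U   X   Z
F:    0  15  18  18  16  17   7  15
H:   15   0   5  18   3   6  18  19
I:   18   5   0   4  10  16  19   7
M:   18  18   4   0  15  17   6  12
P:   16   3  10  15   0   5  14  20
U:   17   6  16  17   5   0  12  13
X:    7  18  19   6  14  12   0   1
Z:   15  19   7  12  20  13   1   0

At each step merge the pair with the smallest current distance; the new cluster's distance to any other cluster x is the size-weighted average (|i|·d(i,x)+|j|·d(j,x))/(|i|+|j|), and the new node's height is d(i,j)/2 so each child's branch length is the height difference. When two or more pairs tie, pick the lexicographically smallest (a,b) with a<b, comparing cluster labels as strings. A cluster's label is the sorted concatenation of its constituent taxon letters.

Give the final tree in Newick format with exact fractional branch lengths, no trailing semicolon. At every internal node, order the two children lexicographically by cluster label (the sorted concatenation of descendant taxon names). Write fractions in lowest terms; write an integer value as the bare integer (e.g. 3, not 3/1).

step 1: merge (X,Z) at d=1; branch lengths X→1/2, Z→1/2; new cluster XZ
  updated: d(F,XZ)=11, d(H,XZ)=37/2, d(I,XZ)=13, d(M,XZ)=9, d(P,XZ)=17, d(U,XZ)=25/2
step 2: merge (H,P) at d=3; branch lengths H→3/2, P→3/2; new cluster HP
  updated: d(F,HP)=31/2, d(HP,I)=15/2, d(HP,M)=33/2, d(HP,U)=11/2, d(HP,XZ)=71/4
step 3: merge (I,M) at d=4; branch lengths I→2, M→2; new cluster IM
  updated: d(F,IM)=18, d(HP,IM)=12, d(IM,U)=33/2, d(IM,XZ)=11
step 4: merge (HP,U) at d=11/2; branch lengths HP→5/4, U→11/4; new cluster HPU
  updated: d(F,HPU)=16, d(HPU,IM)=27/2, d(HPU,XZ)=16
step 5: merge (F,XZ) at d=11; branch lengths F→11/2, XZ→5; new cluster FXZ
  updated: d(FXZ,HPU)=16, d(FXZ,IM)=40/3
step 6: merge (FXZ,IM) at d=40/3; branch lengths FXZ→7/6, IM→14/3; new cluster FIMXZ
  updated: d(FIMXZ,HPU)=15
step 7: merge (FIMXZ,HPU) at d=15; branch lengths FIMXZ→5/6, HPU→19/4; new cluster FHIMPUXZ
final tree: (((F:11/2,(X:1/2,Z:1/2):5):7/6,(I:2,M:2):14/3):5/6,((H:3/2,P:3/2):5/4,U:11/4):19/4)
total length: 407/12

(((F:11/2,(X:1/2,Z:1/2):5):7/6,(I:2,M:2):14/3):5/6,((H:3/2,P:3/2):5/4,U:11/4):19/4)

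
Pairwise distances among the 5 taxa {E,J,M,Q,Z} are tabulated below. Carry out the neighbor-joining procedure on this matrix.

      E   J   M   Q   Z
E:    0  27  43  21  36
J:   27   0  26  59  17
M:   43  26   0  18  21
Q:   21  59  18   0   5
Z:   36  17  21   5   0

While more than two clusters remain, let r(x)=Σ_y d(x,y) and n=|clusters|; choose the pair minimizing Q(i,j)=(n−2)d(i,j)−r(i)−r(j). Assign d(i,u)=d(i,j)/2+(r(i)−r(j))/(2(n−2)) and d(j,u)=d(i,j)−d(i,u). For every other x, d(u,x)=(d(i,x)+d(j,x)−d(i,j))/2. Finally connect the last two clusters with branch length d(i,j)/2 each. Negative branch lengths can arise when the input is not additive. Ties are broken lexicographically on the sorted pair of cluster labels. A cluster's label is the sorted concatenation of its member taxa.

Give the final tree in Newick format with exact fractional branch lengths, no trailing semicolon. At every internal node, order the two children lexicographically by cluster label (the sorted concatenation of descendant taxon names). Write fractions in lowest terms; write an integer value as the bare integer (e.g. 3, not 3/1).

((((E:79/6,J:83/6):85/8,M:83/8):53/8,Q:41/8):-1/16,Z:-1/16)

iteration 1: select E,J (d=27, Q=-175); attach at lengths (79/6, 83/6); label the merged cluster EJ
  updated: d(EJ,M)=21, d(EJ,Q)=53/2, d(EJ,Z)=13
iteration 2: select EJ,M (d=21, Q=-157/2); attach at lengths (85/8, 83/8); label the merged cluster EJM
  updated: d(EJM,Q)=47/4, d(EJM,Z)=13/2
iteration 3: select EJM,Q (d=47/4, Q=-93/4); attach at lengths (53/8, 41/8); label the merged cluster EJMQ
  updated: d(EJMQ,Z)=-1/8
iteration 4: select EJMQ,Z (d=-1/8); attach at lengths (-1/16, -1/16); label the merged cluster EJMQZ
final tree: ((((E:79/6,J:83/6):85/8,M:83/8):53/8,Q:41/8):-1/16,Z:-1/16)
total length: 477/8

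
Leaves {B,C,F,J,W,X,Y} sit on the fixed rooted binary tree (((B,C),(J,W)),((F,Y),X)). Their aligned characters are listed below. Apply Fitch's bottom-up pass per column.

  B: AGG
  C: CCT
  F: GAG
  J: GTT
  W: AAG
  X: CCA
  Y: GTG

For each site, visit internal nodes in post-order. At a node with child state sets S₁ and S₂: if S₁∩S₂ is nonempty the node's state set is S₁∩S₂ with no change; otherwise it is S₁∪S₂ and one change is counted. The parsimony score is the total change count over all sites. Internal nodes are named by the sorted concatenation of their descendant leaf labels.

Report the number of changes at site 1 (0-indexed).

5

site 0, node BC: B={A} ∪ C={C} → {A,C} (+1)
site 0, node JW: J={G} ∪ W={A} → {A,G} (+1)
site 0, node BCJW: BC={A,C} ∩ JW={A,G} → {A} (+0)
site 0, node FY: F={G} ∩ Y={G} → {G} (+0)
site 0, node FXY: FY={G} ∪ X={C} → {C,G} (+1)
site 0, node BCFJWXY: BCJW={A} ∪ FXY={C,G} → {A,C,G} (+1)
site 1, node BC: B={G} ∪ C={C} → {C,G} (+1)
site 1, node JW: J={T} ∪ W={A} → {A,T} (+1)
site 1, node BCJW: BC={C,G} ∪ JW={A,T} → {A,C,G,T} (+1)
site 1, node FY: F={A} ∪ Y={T} → {A,T} (+1)
site 1, node FXY: FY={A,T} ∪ X={C} → {A,C,T} (+1)
site 1, node BCFJWXY: BCJW={A,C,G,T} ∩ FXY={A,C,T} → {A,C,T} (+0)
site 2, node BC: B={G} ∪ C={T} → {G,T} (+1)
site 2, node JW: J={T} ∪ W={G} → {G,T} (+1)
site 2, node BCJW: BC={G,T} ∩ JW={G,T} → {G,T} (+0)
site 2, node FY: F={G} ∩ Y={G} → {G} (+0)
site 2, node FXY: FY={G} ∪ X={A} → {A,G} (+1)
site 2, node BCFJWXY: BCJW={G,T} ∩ FXY={A,G} → {G} (+0)
per-site changes: [4, 5, 3]; total = 12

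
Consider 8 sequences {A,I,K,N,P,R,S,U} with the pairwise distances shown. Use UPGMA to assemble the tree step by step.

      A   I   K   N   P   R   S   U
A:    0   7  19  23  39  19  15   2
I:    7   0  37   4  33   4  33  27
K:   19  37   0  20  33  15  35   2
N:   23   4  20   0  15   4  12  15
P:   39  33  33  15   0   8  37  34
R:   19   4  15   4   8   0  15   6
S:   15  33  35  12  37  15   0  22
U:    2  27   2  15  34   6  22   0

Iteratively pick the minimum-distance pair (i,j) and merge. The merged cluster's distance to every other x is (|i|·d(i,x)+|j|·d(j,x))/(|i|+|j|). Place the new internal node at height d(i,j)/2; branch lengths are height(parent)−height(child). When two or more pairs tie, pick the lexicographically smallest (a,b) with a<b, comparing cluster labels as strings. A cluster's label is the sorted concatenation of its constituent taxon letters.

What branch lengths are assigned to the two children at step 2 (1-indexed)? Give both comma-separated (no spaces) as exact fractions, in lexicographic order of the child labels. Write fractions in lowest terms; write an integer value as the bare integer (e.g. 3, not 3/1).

2,2

1. join A+U (d=2) ⇒ AU; edges |A|=1, |U|=1
  updated: d(AU,I)=17, d(AU,K)=21/2, d(AU,N)=19, d(AU,P)=73/2, d(AU,R)=25/2, d(AU,S)=37/2
2. join I+N (d=4) ⇒ IN; edges |I|=2, |N|=2
  updated: d(AU,IN)=18, d(IN,K)=57/2, d(IN,P)=24, d(IN,R)=4, d(IN,S)=45/2
3. join IN+R (d=4) ⇒ INR; edges |IN|=0, |R|=2
  updated: d(AU,INR)=97/6, d(INR,K)=24, d(INR,P)=56/3, d(INR,S)=20
4. join AU+K (d=21/2) ⇒ AKU; edges |AU|=17/4, |K|=21/4
  updated: d(AKU,INR)=169/9, d(AKU,P)=106/3, d(AKU,S)=24
5. join INR+P (d=56/3) ⇒ INPR; edges |INR|=22/3, |P|=28/3
  updated: d(AKU,INPR)=275/12, d(INPR,S)=97/4
6. join AKU+INPR (d=275/12) ⇒ AIKNPRU; edges |AKU|=149/24, |INPR|=17/8
  updated: d(AIKNPRU,S)=169/7
7. join AIKNPRU+S (d=169/7) ⇒ AIKNPRSU; edges |AIKNPRU|=103/168, |S|=169/14
final tree: ((((A:1,U:1):17/4,K:21/4):149/24,(((I:2,N:2):0,R:2):22/3,P:28/3):17/8):103/168,S:169/14)
total length: 9271/168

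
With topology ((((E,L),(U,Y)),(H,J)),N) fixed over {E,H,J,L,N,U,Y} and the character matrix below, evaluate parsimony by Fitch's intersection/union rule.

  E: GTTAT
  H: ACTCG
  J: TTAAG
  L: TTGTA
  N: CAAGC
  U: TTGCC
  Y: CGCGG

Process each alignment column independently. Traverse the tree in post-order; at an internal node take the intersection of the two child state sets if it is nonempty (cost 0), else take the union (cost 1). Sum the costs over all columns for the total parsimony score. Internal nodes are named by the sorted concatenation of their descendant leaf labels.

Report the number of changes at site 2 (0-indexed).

site 0, node EL: E={G} ∪ L={T} → {G,T} (+1)
site 0, node UY: U={T} ∪ Y={C} → {C,T} (+1)
site 0, node ELUY: EL={G,T} ∩ UY={C,T} → {T} (+0)
site 0, node HJ: H={A} ∪ J={T} → {A,T} (+1)
site 0, node EHJLUY: ELUY={T} ∩ HJ={A,T} → {T} (+0)
site 0, node EHJLNUY: EHJLUY={T} ∪ N={C} → {C,T} (+1)
site 1, node EL: E={T} ∩ L={T} → {T} (+0)
site 1, node UY: U={T} ∪ Y={G} → {G,T} (+1)
site 1, node ELUY: EL={T} ∩ UY={G,T} → {T} (+0)
site 1, node HJ: H={C} ∪ J={T} → {C,T} (+1)
site 1, node EHJLUY: ELUY={T} ∩ HJ={C,T} → {T} (+0)
site 1, node EHJLNUY: EHJLUY={T} ∪ N={A} → {A,T} (+1)
site 2, node EL: E={T} ∪ L={G} → {G,T} (+1)
site 2, node UY: U={G} ∪ Y={C} → {C,G} (+1)
site 2, node ELUY: EL={G,T} ∩ UY={C,G} → {G} (+0)
site 2, node HJ: H={T} ∪ J={A} → {A,T} (+1)
site 2, node EHJLUY: ELUY={G} ∪ HJ={A,T} → {A,G,T} (+1)
site 2, node EHJLNUY: EHJLUY={A,G,T} ∩ N={A} → {A} (+0)
site 3, node EL: E={A} ∪ L={T} → {A,T} (+1)
site 3, node UY: U={C} ∪ Y={G} → {C,G} (+1)
site 3, node ELUY: EL={A,T} ∪ UY={C,G} → {A,C,G,T} (+1)
site 3, node HJ: H={C} ∪ J={A} → {A,C} (+1)
site 3, node EHJLUY: ELUY={A,C,G,T} ∩ HJ={A,C} → {A,C} (+0)
site 3, node EHJLNUY: EHJLUY={A,C} ∪ N={G} → {A,C,G} (+1)
site 4, node EL: E={T} ∪ L={A} → {A,T} (+1)
site 4, node UY: U={C} ∪ Y={G} → {C,G} (+1)
site 4, node ELUY: EL={A,T} ∪ UY={C,G} → {A,C,G,T} (+1)
site 4, node HJ: H={G} ∩ J={G} → {G} (+0)
site 4, node EHJLUY: ELUY={A,C,G,T} ∩ HJ={G} → {G} (+0)
site 4, node EHJLNUY: EHJLUY={G} ∪ N={C} → {C,G} (+1)
per-site changes: [4, 3, 4, 5, 4]; total = 20

4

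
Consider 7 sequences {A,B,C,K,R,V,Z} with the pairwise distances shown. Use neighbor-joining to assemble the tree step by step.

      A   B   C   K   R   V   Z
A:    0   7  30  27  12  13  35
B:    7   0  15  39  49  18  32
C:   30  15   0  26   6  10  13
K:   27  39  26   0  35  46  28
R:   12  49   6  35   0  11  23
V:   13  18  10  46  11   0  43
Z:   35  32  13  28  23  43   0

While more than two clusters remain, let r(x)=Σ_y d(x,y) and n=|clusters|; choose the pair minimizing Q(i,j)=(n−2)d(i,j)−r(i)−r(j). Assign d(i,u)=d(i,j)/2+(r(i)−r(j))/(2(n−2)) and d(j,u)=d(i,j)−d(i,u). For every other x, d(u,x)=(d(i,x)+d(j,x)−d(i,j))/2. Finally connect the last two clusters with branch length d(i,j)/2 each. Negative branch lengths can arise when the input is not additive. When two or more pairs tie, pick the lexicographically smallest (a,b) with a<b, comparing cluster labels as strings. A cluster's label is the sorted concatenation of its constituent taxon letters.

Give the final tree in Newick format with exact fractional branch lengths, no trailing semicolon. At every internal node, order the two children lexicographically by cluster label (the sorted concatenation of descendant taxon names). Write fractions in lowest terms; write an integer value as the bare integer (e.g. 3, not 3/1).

(((((A:-1/10,B:71/10):87/16,V:105/16):245/32,R:171/32):77/32,C:-53/32):229/64,(K:147/8,Z:77/8):229/64)

1. join A+B (d=7, Q=-249) ⇒ AB; edges |A|=-1/10, |B|=71/10
  updated: d(AB,C)=19, d(AB,K)=59/2, d(AB,R)=27, d(AB,V)=12, d(AB,Z)=30
2. join AB+V (d=12, Q=-383/2) ⇒ ABV; edges |AB|=87/16, |V|=105/16
  updated: d(ABV,C)=17/2, d(ABV,K)=127/4, d(ABV,R)=13, d(ABV,Z)=61/2
3. join K+Z (d=28, Q=-525/4) ⇒ KZ; edges |K|=147/8, |Z|=77/8
  updated: d(ABV,KZ)=137/8, d(C,KZ)=11/2, d(KZ,R)=15
4. join ABV+R (d=13, Q=-373/8) ⇒ ABRV; edges |ABV|=245/32, |R|=171/32
  updated: d(ABRV,C)=3/4, d(ABRV,KZ)=153/16
5. join ABRV+C (d=3/4, Q=-253/16) ⇒ ABCRV; edges |ABRV|=77/32, |C|=-53/32
  updated: d(ABCRV,KZ)=229/32
6. join ABCRV+KZ (d=229/32) ⇒ ABCKRVZ; edges |ABCRV|=229/64, |KZ|=229/64
final tree: (((((A:-1/10,B:71/10):87/16,V:105/16):245/32,R:171/32):77/32,C:-53/32):229/64,(K:147/8,Z:77/8):229/64)
total length: 2173/32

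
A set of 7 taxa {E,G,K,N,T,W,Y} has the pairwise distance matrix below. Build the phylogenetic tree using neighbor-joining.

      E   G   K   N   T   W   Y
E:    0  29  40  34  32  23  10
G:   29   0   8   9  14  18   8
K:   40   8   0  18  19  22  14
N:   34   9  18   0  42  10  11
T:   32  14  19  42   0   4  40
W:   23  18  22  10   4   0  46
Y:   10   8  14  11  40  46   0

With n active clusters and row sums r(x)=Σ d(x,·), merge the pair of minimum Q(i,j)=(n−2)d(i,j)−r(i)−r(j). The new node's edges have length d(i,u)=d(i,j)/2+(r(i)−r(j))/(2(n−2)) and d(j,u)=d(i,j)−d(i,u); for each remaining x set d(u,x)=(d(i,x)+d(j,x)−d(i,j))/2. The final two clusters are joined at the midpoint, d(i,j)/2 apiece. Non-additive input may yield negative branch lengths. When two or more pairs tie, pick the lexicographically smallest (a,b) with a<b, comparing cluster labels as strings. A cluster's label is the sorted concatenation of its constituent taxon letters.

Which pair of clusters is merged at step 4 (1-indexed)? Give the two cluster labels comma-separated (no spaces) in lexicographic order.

ENY,G

iteration 1: select T,W (d=4, Q=-254); attach at lengths (24/5, -4/5); label the merged cluster TW
  updated: d(E,TW)=51/2, d(G,TW)=14, d(K,TW)=37/2, d(N,TW)=24, d(TW,Y)=41
iteration 2: select E,Y (d=10, Q=-365/2); attach at lengths (189/16, -29/16); label the merged cluster EY
  updated: d(EY,G)=27/2, d(EY,K)=22, d(EY,N)=35/2, d(EY,TW)=113/4
iteration 3: select EY,N (d=35/2, Q=-389/4); attach at lengths (87/8, 53/8); label the merged cluster ENY
  updated: d(ENY,G)=5/2, d(ENY,K)=45/4, d(ENY,TW)=139/8
iteration 4: select ENY,G (d=5/2, Q=-405/8); attach at lengths (93/32, -13/32); label the merged cluster EGNY
  updated: d(EGNY,K)=67/8, d(EGNY,TW)=231/16
iteration 5: select EGNY,K (d=67/8, Q=-661/16); attach at lengths (69/32, 199/32); label the merged cluster EGKNY
  updated: d(EGKNY,TW)=393/32
iteration 6: select EGKNY,TW (d=393/32); attach at lengths (393/64, 393/64); label the merged cluster EGKNTWY
final tree: (((((E:189/16,Y:-29/16):87/8,N:53/8):93/32,G:-13/32):69/32,K:199/32):393/64,(T:24/5,W:-4/5):393/64)
total length: 1749/32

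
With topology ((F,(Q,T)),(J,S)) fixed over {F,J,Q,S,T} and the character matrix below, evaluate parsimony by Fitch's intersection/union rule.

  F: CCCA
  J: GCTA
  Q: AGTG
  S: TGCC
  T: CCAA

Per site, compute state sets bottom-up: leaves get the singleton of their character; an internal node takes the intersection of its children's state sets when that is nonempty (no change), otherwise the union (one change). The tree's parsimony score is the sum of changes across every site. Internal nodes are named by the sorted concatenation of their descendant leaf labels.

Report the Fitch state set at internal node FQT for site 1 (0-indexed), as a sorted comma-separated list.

C

[col 0] QT: children Q:{A}, T:{C} ∪→ {A,C}; cost 1
[col 0] FQT: children F:{C}, QT:{A,C} ∩→ {C}; cost 0
[col 0] JS: children J:{G}, S:{T} ∪→ {G,T}; cost 1
[col 0] FJQST: children FQT:{C}, JS:{G,T} ∪→ {C,G,T}; cost 1
[col 1] QT: children Q:{G}, T:{C} ∪→ {C,G}; cost 1
[col 1] FQT: children F:{C}, QT:{C,G} ∩→ {C}; cost 0
[col 1] JS: children J:{C}, S:{G} ∪→ {C,G}; cost 1
[col 1] FJQST: children FQT:{C}, JS:{C,G} ∩→ {C}; cost 0
[col 2] QT: children Q:{T}, T:{A} ∪→ {A,T}; cost 1
[col 2] FQT: children F:{C}, QT:{A,T} ∪→ {A,C,T}; cost 1
[col 2] JS: children J:{T}, S:{C} ∪→ {C,T}; cost 1
[col 2] FJQST: children FQT:{A,C,T}, JS:{C,T} ∩→ {C,T}; cost 0
[col 3] QT: children Q:{G}, T:{A} ∪→ {A,G}; cost 1
[col 3] FQT: children F:{A}, QT:{A,G} ∩→ {A}; cost 0
[col 3] JS: children J:{A}, S:{C} ∪→ {A,C}; cost 1
[col 3] FJQST: children FQT:{A}, JS:{A,C} ∩→ {A}; cost 0
per-site changes: [3, 2, 3, 2]; total = 10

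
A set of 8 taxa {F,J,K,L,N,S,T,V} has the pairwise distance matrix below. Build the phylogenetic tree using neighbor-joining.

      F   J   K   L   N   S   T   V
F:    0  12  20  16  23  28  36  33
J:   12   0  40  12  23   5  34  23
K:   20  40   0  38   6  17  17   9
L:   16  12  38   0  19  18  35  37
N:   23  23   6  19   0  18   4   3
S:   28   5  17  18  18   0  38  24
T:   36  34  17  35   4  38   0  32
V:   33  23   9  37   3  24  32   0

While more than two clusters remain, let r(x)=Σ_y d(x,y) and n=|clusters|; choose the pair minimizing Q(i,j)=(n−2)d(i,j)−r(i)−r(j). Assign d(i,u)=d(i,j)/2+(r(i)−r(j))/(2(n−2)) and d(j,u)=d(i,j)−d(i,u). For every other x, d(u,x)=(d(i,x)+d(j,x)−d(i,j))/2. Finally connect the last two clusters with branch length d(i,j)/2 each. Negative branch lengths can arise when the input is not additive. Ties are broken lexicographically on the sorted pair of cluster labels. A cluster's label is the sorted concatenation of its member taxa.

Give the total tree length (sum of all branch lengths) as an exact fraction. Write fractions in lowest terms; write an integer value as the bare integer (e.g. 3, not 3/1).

1971/32

step 1: merge (N,T) at d=4, Q=-268; branch lengths N→-19/3, T→31/3; new cluster NT
  updated: d(F,NT)=55/2, d(J,NT)=53/2, d(K,NT)=19/2, d(L,NT)=25, d(NT,S)=26, d(NT,V)=31/2
step 2: merge (K,V) at d=9, Q=-230; branch lengths K→37/10, V→53/10; new cluster KV
  updated: d(F,KV)=22, d(J,KV)=27, d(KV,L)=33, d(KV,NT)=8, d(KV,S)=16
step 3: merge (KV,NT) at d=8, Q=-187; branch lengths KV→25/8, NT→39/8; new cluster KNTV
  updated: d(F,KNTV)=83/4, d(J,KNTV)=91/4, d(KNTV,L)=25, d(KNTV,S)=17
step 4: merge (J,S) at d=5, Q=-419/4; branch lengths J→-5/24, S→125/24; new cluster JS
  updated: d(F,JS)=35/2, d(JS,KNTV)=139/8, d(JS,L)=25/2
step 5: merge (F,KNTV) at d=83/4, Q=-607/8; branch lengths F→261/32, KNTV→403/32; new cluster FKNTV
  updated: d(FKNTV,JS)=113/16, d(FKNTV,L)=81/8
step 6: merge (FKNTV,JS) at d=113/16, Q=-475/16; branch lengths FKNTV→75/32, JS→151/32; new cluster FJKNSTV
  updated: d(FJKNSTV,L)=249/32
step 7: merge (FJKNSTV,L) at d=249/32; branch lengths FJKNSTV→249/64, L→249/64; new cluster FJKLNSTV
final tree: (((F:261/32,((K:37/10,V:53/10):25/8,(N:-19/3,T:31/3):39/8):403/32):75/32,(J:-5/24,S:125/24):151/32):249/64,L:249/64)
total length: 1971/32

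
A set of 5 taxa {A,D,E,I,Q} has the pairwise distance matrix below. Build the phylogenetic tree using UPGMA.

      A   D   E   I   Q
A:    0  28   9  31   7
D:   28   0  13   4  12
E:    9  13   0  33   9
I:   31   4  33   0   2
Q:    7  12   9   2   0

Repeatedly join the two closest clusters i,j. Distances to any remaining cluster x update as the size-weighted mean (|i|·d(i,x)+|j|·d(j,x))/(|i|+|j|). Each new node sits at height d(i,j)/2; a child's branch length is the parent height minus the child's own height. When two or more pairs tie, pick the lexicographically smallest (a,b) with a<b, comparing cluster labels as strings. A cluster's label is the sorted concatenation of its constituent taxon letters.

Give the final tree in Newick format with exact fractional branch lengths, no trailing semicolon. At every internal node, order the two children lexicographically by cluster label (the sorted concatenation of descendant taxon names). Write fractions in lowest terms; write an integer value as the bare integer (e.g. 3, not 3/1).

((A:9/2,E:9/2):67/12,(D:4,(I:1,Q:1):3):73/12)

iteration 1: select I,Q (d=2); attach at lengths (1, 1); label the merged cluster IQ
  updated: d(A,IQ)=19, d(D,IQ)=8, d(E,IQ)=21
iteration 2: select D,IQ (d=8); attach at lengths (4, 3); label the merged cluster DIQ
  updated: d(A,DIQ)=22, d(DIQ,E)=55/3
iteration 3: select A,E (d=9); attach at lengths (9/2, 9/2); label the merged cluster AE
  updated: d(AE,DIQ)=121/6
iteration 4: select AE,DIQ (d=121/6); attach at lengths (67/12, 73/12); label the merged cluster ADEIQ
final tree: ((A:9/2,E:9/2):67/12,(D:4,(I:1,Q:1):3):73/12)
total length: 89/3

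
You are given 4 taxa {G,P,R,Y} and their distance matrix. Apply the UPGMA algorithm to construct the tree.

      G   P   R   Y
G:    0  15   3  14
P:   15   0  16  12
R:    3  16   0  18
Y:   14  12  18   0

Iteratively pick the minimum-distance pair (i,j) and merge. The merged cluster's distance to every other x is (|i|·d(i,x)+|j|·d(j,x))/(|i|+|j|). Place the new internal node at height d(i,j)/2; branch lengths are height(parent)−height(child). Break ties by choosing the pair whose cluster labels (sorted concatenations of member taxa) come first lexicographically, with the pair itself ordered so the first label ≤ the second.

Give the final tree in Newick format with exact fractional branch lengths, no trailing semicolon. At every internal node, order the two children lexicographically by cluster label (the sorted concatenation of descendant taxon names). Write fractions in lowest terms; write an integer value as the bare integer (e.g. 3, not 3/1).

((G:3/2,R:3/2):51/8,(P:6,Y:6):15/8)

iteration 1: select G,R (d=3); attach at lengths (3/2, 3/2); label the merged cluster GR
  updated: d(GR,P)=31/2, d(GR,Y)=16
iteration 2: select P,Y (d=12); attach at lengths (6, 6); label the merged cluster PY
  updated: d(GR,PY)=63/4
iteration 3: select GR,PY (d=63/4); attach at lengths (51/8, 15/8); label the merged cluster GPRY
final tree: ((G:3/2,R:3/2):51/8,(P:6,Y:6):15/8)
total length: 93/4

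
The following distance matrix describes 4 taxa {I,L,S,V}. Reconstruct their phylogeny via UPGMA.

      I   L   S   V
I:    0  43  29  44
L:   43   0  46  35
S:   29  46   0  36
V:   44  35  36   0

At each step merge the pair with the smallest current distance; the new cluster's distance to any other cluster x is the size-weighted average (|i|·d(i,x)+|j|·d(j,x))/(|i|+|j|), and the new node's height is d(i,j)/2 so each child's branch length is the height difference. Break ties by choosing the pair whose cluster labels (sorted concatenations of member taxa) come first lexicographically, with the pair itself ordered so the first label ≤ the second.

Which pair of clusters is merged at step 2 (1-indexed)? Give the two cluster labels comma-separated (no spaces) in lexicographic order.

L,V

1. join I+S (d=29) ⇒ IS; edges |I|=29/2, |S|=29/2
  updated: d(IS,L)=89/2, d(IS,V)=40
2. join L+V (d=35) ⇒ LV; edges |L|=35/2, |V|=35/2
  updated: d(IS,LV)=169/4
3. join IS+LV (d=169/4) ⇒ ILSV; edges |IS|=53/8, |LV|=29/8
final tree: ((I:29/2,S:29/2):53/8,(L:35/2,V:35/2):29/8)
total length: 297/4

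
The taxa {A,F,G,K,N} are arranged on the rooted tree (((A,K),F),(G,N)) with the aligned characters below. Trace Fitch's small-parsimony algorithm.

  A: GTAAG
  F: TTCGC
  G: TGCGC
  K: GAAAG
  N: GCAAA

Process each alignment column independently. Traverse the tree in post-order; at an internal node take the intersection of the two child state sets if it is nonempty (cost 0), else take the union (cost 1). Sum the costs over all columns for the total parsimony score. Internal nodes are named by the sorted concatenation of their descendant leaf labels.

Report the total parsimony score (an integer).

11

[col 0] AK: children A:{G}, K:{G} ∩→ {G}; cost 0
[col 0] AFK: children AK:{G}, F:{T} ∪→ {G,T}; cost 1
[col 0] GN: children G:{T}, N:{G} ∪→ {G,T}; cost 1
[col 0] AFGKN: children AFK:{G,T}, GN:{G,T} ∩→ {G,T}; cost 0
[col 1] AK: children A:{T}, K:{A} ∪→ {A,T}; cost 1
[col 1] AFK: children AK:{A,T}, F:{T} ∩→ {T}; cost 0
[col 1] GN: children G:{G}, N:{C} ∪→ {C,G}; cost 1
[col 1] AFGKN: children AFK:{T}, GN:{C,G} ∪→ {C,G,T}; cost 1
[col 2] AK: children A:{A}, K:{A} ∩→ {A}; cost 0
[col 2] AFK: children AK:{A}, F:{C} ∪→ {A,C}; cost 1
[col 2] GN: children G:{C}, N:{A} ∪→ {A,C}; cost 1
[col 2] AFGKN: children AFK:{A,C}, GN:{A,C} ∩→ {A,C}; cost 0
[col 3] AK: children A:{A}, K:{A} ∩→ {A}; cost 0
[col 3] AFK: children AK:{A}, F:{G} ∪→ {A,G}; cost 1
[col 3] GN: children G:{G}, N:{A} ∪→ {A,G}; cost 1
[col 3] AFGKN: children AFK:{A,G}, GN:{A,G} ∩→ {A,G}; cost 0
[col 4] AK: children A:{G}, K:{G} ∩→ {G}; cost 0
[col 4] AFK: children AK:{G}, F:{C} ∪→ {C,G}; cost 1
[col 4] GN: children G:{C}, N:{A} ∪→ {A,C}; cost 1
[col 4] AFGKN: children AFK:{C,G}, GN:{A,C} ∩→ {C}; cost 0
per-site changes: [2, 3, 2, 2, 2]; total = 11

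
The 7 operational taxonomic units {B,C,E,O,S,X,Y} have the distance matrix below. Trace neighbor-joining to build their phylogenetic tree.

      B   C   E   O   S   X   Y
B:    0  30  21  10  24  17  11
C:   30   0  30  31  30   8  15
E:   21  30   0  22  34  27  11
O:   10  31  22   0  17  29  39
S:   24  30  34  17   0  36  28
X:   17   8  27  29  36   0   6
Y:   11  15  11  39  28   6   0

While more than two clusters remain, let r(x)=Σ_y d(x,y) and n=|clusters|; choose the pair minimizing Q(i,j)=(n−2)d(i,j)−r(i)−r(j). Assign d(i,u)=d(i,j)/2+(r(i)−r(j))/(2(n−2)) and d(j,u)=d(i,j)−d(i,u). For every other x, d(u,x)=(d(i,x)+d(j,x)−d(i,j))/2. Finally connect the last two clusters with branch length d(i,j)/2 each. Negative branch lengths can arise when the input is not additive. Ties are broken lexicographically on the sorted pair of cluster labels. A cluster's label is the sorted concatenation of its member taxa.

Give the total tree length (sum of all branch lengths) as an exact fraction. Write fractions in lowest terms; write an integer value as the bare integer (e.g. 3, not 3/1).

973/16

1. join O+S (d=17, Q=-232) ⇒ OS; edges |O|=32/5, |S|=53/5
  updated: d(B,OS)=17/2, d(C,OS)=22, d(E,OS)=39/2, d(OS,X)=24, d(OS,Y)=25
2. join C+X (d=8, Q=-155) ⇒ CX; edges |C|=55/8, |X|=9/8
  updated: d(B,CX)=39/2, d(CX,E)=49/2, d(CX,OS)=19, d(CX,Y)=13/2
3. join B+OS (d=17/2, Q=-213/2) ⇒ BOS; edges |B|=9/4, |OS|=25/4
  updated: d(BOS,CX)=15, d(BOS,E)=16, d(BOS,Y)=55/4
4. join BOS+E (d=16, Q=-257/4) ⇒ BEOS; edges |BOS|=101/16, |E|=155/16
  updated: d(BEOS,CX)=47/4, d(BEOS,Y)=35/8
5. join BEOS+CX (d=47/4, Q=-181/8) ⇒ BCEOSX; edges |BEOS|=77/16, |CX|=111/16
  updated: d(BCEOSX,Y)=-7/16
6. join BCEOSX+Y (d=-7/16) ⇒ BCEOSXY; edges |BCEOSX|=-7/32, |Y|=-7/32
final tree: ((((B:9/4,(O:32/5,S:53/5):25/4):101/16,E:155/16):77/16,(C:55/8,X:9/8):111/16):-7/32,Y:-7/32)
total length: 973/16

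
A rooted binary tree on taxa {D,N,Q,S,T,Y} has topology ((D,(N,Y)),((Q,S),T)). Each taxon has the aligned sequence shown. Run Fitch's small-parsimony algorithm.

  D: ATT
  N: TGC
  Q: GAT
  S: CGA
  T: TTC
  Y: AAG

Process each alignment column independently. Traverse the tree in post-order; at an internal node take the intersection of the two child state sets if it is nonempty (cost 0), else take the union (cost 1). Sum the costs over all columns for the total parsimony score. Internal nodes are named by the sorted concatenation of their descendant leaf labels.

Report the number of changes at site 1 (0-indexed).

4

[col 0] NY: children N:{T}, Y:{A} ∪→ {A,T}; cost 1
[col 0] DNY: children D:{A}, NY:{A,T} ∩→ {A}; cost 0
[col 0] QS: children Q:{G}, S:{C} ∪→ {C,G}; cost 1
[col 0] QST: children QS:{C,G}, T:{T} ∪→ {C,G,T}; cost 1
[col 0] DNQSTY: children DNY:{A}, QST:{C,G,T} ∪→ {A,C,G,T}; cost 1
[col 1] NY: children N:{G}, Y:{A} ∪→ {A,G}; cost 1
[col 1] DNY: children D:{T}, NY:{A,G} ∪→ {A,G,T}; cost 1
[col 1] QS: children Q:{A}, S:{G} ∪→ {A,G}; cost 1
[col 1] QST: children QS:{A,G}, T:{T} ∪→ {A,G,T}; cost 1
[col 1] DNQSTY: children DNY:{A,G,T}, QST:{A,G,T} ∩→ {A,G,T}; cost 0
[col 2] NY: children N:{C}, Y:{G} ∪→ {C,G}; cost 1
[col 2] DNY: children D:{T}, NY:{C,G} ∪→ {C,G,T}; cost 1
[col 2] QS: children Q:{T}, S:{A} ∪→ {A,T}; cost 1
[col 2] QST: children QS:{A,T}, T:{C} ∪→ {A,C,T}; cost 1
[col 2] DNQSTY: children DNY:{C,G,T}, QST:{A,C,T} ∩→ {C,T}; cost 0
per-site changes: [4, 4, 4]; total = 12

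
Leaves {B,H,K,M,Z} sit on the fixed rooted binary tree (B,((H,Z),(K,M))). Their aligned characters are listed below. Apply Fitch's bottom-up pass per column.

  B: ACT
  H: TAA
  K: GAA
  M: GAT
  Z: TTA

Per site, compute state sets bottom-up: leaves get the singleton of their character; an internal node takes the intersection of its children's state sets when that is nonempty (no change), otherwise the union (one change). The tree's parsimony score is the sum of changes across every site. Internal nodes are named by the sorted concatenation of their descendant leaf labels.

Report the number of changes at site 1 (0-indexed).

2

HZ@0: {T} ∩ {T} = {T} (intersection, +0)
KM@0: {G} ∩ {G} = {G} (intersection, +0)
HKMZ@0: {T} ∪ {G} = {G,T} (union, +1)
BHKMZ@0: {A} ∪ {G,T} = {A,G,T} (union, +1)
HZ@1: {A} ∪ {T} = {A,T} (union, +1)
KM@1: {A} ∩ {A} = {A} (intersection, +0)
HKMZ@1: {A,T} ∩ {A} = {A} (intersection, +0)
BHKMZ@1: {C} ∪ {A} = {A,C} (union, +1)
HZ@2: {A} ∩ {A} = {A} (intersection, +0)
KM@2: {A} ∪ {T} = {A,T} (union, +1)
HKMZ@2: {A} ∩ {A,T} = {A} (intersection, +0)
BHKMZ@2: {T} ∪ {A} = {A,T} (union, +1)
per-site changes: [2, 2, 2]; total = 6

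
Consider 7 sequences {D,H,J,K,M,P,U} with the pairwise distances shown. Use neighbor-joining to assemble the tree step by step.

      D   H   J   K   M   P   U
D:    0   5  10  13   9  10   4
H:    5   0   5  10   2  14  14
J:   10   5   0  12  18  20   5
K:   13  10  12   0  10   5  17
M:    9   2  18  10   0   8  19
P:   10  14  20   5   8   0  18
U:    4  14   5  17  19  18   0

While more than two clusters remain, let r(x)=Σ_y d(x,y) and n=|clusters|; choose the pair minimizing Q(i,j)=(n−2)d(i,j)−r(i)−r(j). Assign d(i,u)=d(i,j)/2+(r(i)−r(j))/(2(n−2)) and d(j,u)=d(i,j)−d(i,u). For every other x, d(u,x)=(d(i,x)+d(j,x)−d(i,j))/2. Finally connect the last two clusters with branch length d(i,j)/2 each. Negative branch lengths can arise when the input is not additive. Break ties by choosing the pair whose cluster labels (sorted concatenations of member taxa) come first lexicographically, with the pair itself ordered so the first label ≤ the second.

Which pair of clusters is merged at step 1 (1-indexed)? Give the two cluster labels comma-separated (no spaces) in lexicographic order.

1. join J+U (d=5, Q=-122) ⇒ JU; edges |J|=9/5, |U|=16/5
  updated: d(D,JU)=9/2, d(H,JU)=7, d(JU,K)=12, d(JU,M)=16, d(JU,P)=33/2
2. join K+P (d=5, Q=-167/2) ⇒ KP; edges |K|=33/16, |P|=47/16
  updated: d(D,KP)=9, d(H,KP)=19/2, d(JU,KP)=47/4, d(KP,M)=13/2
3. join D+JU (d=9/2, Q=-213/4) ⇒ DJU; edges |D|=7/24, |JU|=101/24
  updated: d(DJU,H)=15/4, d(DJU,KP)=65/8, d(DJU,M)=41/4
4. join DJU+KP (d=65/8, Q=-30) ⇒ DJKPU; edges |DJU|=57/16, |KP|=73/16
  updated: d(DJKPU,H)=41/16, d(DJKPU,M)=69/16
5. join DJKPU+H (d=41/16, Q=-71/8) ⇒ DHJKPU; edges |DJKPU|=39/16, |H|=1/8
  updated: d(DHJKPU,M)=15/8
6. join DHJKPU+M (d=15/8) ⇒ DHJKMPU; edges |DHJKPU|=15/16, |M|=15/16
final tree: ((((D:7/24,(J:9/5,U:16/5):101/24):57/16,(K:33/16,P:47/16):73/16):39/16,H:1/8):15/16,M:15/16)
total length: 433/16

J,U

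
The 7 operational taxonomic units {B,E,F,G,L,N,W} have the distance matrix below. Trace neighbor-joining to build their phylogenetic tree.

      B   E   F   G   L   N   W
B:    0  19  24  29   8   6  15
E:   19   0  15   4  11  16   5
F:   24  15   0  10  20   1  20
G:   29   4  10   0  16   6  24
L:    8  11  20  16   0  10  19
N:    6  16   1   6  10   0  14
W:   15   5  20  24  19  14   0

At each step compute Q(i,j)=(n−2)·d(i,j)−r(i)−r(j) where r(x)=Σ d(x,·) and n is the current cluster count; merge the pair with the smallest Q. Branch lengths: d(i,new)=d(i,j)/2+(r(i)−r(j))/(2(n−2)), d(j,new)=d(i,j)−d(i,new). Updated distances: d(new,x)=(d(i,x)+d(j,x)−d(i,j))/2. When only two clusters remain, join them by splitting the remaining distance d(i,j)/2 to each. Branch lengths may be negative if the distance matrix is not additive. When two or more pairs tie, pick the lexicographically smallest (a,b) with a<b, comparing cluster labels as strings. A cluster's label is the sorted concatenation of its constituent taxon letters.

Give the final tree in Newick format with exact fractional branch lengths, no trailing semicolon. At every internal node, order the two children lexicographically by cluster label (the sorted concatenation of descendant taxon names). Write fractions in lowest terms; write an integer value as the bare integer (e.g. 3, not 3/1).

(((((B:57/10,L:23/10):5,(E:-5/8,W:45/8):9/2):79/16,G:85/16):35/16,F:57/16):-41/32,N:-41/32)

step 1: merge (B,L) at d=8, Q=-145; branch lengths B→57/10, L→23/10; new cluster BL
  updated: d(BL,E)=11, d(BL,F)=18, d(BL,G)=37/2, d(BL,N)=4, d(BL,W)=13
step 2: merge (E,W) at d=5, Q=-107; branch lengths E→-5/8, W→45/8; new cluster EW
  updated: d(BL,EW)=19/2, d(EW,F)=15, d(EW,G)=23/2, d(EW,N)=25/2
step 3: merge (BL,EW) at d=19/2, Q=-70; branch lengths BL→5, EW→9/2; new cluster BELW
  updated: d(BELW,F)=47/4, d(BELW,G)=41/4, d(BELW,N)=7/2
step 4: merge (BELW,G) at d=41/4, Q=-125/4; branch lengths BELW→79/16, G→85/16; new cluster BEGLW
  updated: d(BEGLW,F)=23/4, d(BEGLW,N)=-3/8
step 5: merge (BEGLW,F) at d=23/4, Q=-51/8; branch lengths BEGLW→35/16, F→57/16; new cluster BEFGLW
  updated: d(BEFGLW,N)=-41/16
step 6: merge (BEFGLW,N) at d=-41/16; branch lengths BEFGLW→-41/32, N→-41/32; new cluster BEFGLNW
final tree: (((((B:57/10,L:23/10):5,(E:-5/8,W:45/8):9/2):79/16,G:85/16):35/16,F:57/16):-41/32,N:-41/32)
total length: 575/16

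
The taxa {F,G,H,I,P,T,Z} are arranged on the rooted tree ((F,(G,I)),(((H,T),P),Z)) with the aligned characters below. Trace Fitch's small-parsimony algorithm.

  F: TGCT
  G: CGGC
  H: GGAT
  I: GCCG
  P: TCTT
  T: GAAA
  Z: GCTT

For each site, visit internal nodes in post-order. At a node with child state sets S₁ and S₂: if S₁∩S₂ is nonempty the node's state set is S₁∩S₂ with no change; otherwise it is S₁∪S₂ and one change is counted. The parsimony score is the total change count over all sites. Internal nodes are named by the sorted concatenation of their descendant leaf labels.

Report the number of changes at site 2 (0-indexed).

3

[col 0] GI: children G:{C}, I:{G} ∪→ {C,G}; cost 1
[col 0] FGI: children F:{T}, GI:{C,G} ∪→ {C,G,T}; cost 1
[col 0] HT: children H:{G}, T:{G} ∩→ {G}; cost 0
[col 0] HPT: children HT:{G}, P:{T} ∪→ {G,T}; cost 1
[col 0] HPTZ: children HPT:{G,T}, Z:{G} ∩→ {G}; cost 0
[col 0] FGHIPTZ: children FGI:{C,G,T}, HPTZ:{G} ∩→ {G}; cost 0
[col 1] GI: children G:{G}, I:{C} ∪→ {C,G}; cost 1
[col 1] FGI: children F:{G}, GI:{C,G} ∩→ {G}; cost 0
[col 1] HT: children H:{G}, T:{A} ∪→ {A,G}; cost 1
[col 1] HPT: children HT:{A,G}, P:{C} ∪→ {A,C,G}; cost 1
[col 1] HPTZ: children HPT:{A,C,G}, Z:{C} ∩→ {C}; cost 0
[col 1] FGHIPTZ: children FGI:{G}, HPTZ:{C} ∪→ {C,G}; cost 1
[col 2] GI: children G:{G}, I:{C} ∪→ {C,G}; cost 1
[col 2] FGI: children F:{C}, GI:{C,G} ∩→ {C}; cost 0
[col 2] HT: children H:{A}, T:{A} ∩→ {A}; cost 0
[col 2] HPT: children HT:{A}, P:{T} ∪→ {A,T}; cost 1
[col 2] HPTZ: children HPT:{A,T}, Z:{T} ∩→ {T}; cost 0
[col 2] FGHIPTZ: children FGI:{C}, HPTZ:{T} ∪→ {C,T}; cost 1
[col 3] GI: children G:{C}, I:{G} ∪→ {C,G}; cost 1
[col 3] FGI: children F:{T}, GI:{C,G} ∪→ {C,G,T}; cost 1
[col 3] HT: children H:{T}, T:{A} ∪→ {A,T}; cost 1
[col 3] HPT: children HT:{A,T}, P:{T} ∩→ {T}; cost 0
[col 3] HPTZ: children HPT:{T}, Z:{T} ∩→ {T}; cost 0
[col 3] FGHIPTZ: children FGI:{C,G,T}, HPTZ:{T} ∩→ {T}; cost 0
per-site changes: [3, 4, 3, 3]; total = 13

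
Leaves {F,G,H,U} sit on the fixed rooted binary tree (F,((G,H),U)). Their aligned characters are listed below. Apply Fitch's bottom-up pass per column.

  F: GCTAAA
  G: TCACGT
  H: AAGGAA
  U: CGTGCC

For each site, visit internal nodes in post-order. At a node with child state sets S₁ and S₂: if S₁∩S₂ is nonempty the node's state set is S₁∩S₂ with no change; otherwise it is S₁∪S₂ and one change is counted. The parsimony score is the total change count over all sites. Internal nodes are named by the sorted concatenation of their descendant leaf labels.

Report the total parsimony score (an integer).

site 0, node GH: G={T} ∪ H={A} → {A,T} (+1)
site 0, node GHU: GH={A,T} ∪ U={C} → {A,C,T} (+1)
site 0, node FGHU: F={G} ∪ GHU={A,C,T} → {A,C,G,T} (+1)
site 1, node GH: G={C} ∪ H={A} → {A,C} (+1)
site 1, node GHU: GH={A,C} ∪ U={G} → {A,C,G} (+1)
site 1, node FGHU: F={C} ∩ GHU={A,C,G} → {C} (+0)
site 2, node GH: G={A} ∪ H={G} → {A,G} (+1)
site 2, node GHU: GH={A,G} ∪ U={T} → {A,G,T} (+1)
site 2, node FGHU: F={T} ∩ GHU={A,G,T} → {T} (+0)
site 3, node GH: G={C} ∪ H={G} → {C,G} (+1)
site 3, node GHU: GH={C,G} ∩ U={G} → {G} (+0)
site 3, node FGHU: F={A} ∪ GHU={G} → {A,G} (+1)
site 4, node GH: G={G} ∪ H={A} → {A,G} (+1)
site 4, node GHU: GH={A,G} ∪ U={C} → {A,C,G} (+1)
site 4, node FGHU: F={A} ∩ GHU={A,C,G} → {A} (+0)
site 5, node GH: G={T} ∪ H={A} → {A,T} (+1)
site 5, node GHU: GH={A,T} ∪ U={C} → {A,C,T} (+1)
site 5, node FGHU: F={A} ∩ GHU={A,C,T} → {A} (+0)
per-site changes: [3, 2, 2, 2, 2, 2]; total = 13

13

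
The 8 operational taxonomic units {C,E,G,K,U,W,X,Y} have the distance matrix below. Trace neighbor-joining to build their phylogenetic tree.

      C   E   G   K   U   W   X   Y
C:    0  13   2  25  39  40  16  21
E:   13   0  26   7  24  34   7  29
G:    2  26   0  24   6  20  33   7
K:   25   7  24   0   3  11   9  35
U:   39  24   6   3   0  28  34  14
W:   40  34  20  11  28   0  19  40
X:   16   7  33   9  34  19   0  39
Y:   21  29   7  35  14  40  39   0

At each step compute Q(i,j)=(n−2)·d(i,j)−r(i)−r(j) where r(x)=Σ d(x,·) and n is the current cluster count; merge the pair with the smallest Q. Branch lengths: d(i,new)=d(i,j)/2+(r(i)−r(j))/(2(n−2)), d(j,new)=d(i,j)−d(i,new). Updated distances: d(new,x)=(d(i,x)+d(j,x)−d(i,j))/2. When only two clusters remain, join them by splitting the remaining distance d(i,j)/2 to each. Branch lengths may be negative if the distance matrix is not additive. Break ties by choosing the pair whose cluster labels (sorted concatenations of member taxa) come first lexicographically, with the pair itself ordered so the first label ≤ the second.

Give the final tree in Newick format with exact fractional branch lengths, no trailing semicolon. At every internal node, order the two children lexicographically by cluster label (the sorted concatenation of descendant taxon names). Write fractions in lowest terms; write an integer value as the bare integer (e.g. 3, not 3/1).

step 1: merge (C,G) at d=2, Q=-262; branch lengths C→25/6, G→-13/6; new cluster CG
  updated: d(CG,E)=37/2, d(CG,K)=47/2, d(CG,U)=43/2, d(CG,W)=29, d(CG,X)=47/2, d(CG,Y)=13
step 2: merge (CG,Y) at d=13, Q=-234; branch lengths CG→12/5, Y→53/5; new cluster CGY
  updated: d(CGY,E)=69/4, d(CGY,K)=91/4, d(CGY,U)=45/4, d(CGY,W)=28, d(CGY,X)=99/4
step 3: merge (CGY,U) at d=45/4, Q=-637/4; branch lengths CGY→195/32, U→165/32; new cluster CGUY
  updated: d(CGUY,E)=15, d(CGUY,K)=29/4, d(CGUY,W)=179/8, d(CGUY,X)=95/4
step 4: merge (E,X) at d=7, Q=-403/4; branch lengths E→101/24, X→67/24; new cluster EX
  updated: d(CGUY,EX)=127/8, d(EX,K)=9/2, d(EX,W)=23
step 5: merge (CGUY,EX) at d=127/8, Q=-457/8; branch lengths CGUY→271/32, EX→237/32; new cluster CEGUXY
  updated: d(CEGUXY,K)=-33/16, d(CEGUXY,W)=59/4
step 6: merge (CEGUXY,K) at d=-33/16, Q=-379/16; branch lengths CEGUXY→27/32, K→-93/32; new cluster CEGKUXY
  updated: d(CEGKUXY,W)=445/32
step 7: merge (CEGKUXY,W) at d=445/32; branch lengths CEGKUXY→445/64, W→445/64; new cluster CEGKUWXY
final tree: ((((((C:25/6,G:-13/6):12/5,Y:53/5):195/32,U:165/32):271/32,(E:101/24,X:67/24):237/32):27/32,K:-93/32):445/64,W:445/64)
total length: 1951/32

((((((C:25/6,G:-13/6):12/5,Y:53/5):195/32,U:165/32):271/32,(E:101/24,X:67/24):237/32):27/32,K:-93/32):445/64,W:445/64)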